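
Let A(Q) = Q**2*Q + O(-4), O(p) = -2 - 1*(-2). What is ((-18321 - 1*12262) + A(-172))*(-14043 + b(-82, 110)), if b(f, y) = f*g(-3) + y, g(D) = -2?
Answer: 70483937839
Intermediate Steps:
O(p) = 0 (O(p) = -2 + 2 = 0)
b(f, y) = y - 2*f (b(f, y) = f*(-2) + y = -2*f + y = y - 2*f)
A(Q) = Q**3 (A(Q) = Q**2*Q + 0 = Q**3 + 0 = Q**3)
((-18321 - 1*12262) + A(-172))*(-14043 + b(-82, 110)) = ((-18321 - 1*12262) + (-172)**3)*(-14043 + (110 - 2*(-82))) = ((-18321 - 12262) - 5088448)*(-14043 + (110 + 164)) = (-30583 - 5088448)*(-14043 + 274) = -5119031*(-13769) = 70483937839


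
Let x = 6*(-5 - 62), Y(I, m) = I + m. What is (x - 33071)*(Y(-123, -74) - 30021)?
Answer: 1011487114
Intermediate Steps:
x = -402 (x = 6*(-67) = -402)
(x - 33071)*(Y(-123, -74) - 30021) = (-402 - 33071)*((-123 - 74) - 30021) = -33473*(-197 - 30021) = -33473*(-30218) = 1011487114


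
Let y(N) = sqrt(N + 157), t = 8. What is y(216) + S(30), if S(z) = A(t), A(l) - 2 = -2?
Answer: sqrt(373) ≈ 19.313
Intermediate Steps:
A(l) = 0 (A(l) = 2 - 2 = 0)
y(N) = sqrt(157 + N)
S(z) = 0
y(216) + S(30) = sqrt(157 + 216) + 0 = sqrt(373) + 0 = sqrt(373)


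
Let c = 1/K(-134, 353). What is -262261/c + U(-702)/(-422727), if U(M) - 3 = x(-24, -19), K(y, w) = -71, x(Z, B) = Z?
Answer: 2623800402686/140909 ≈ 1.8621e+7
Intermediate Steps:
U(M) = -21 (U(M) = 3 - 24 = -21)
c = -1/71 (c = 1/(-71) = -1/71 ≈ -0.014085)
-262261/c + U(-702)/(-422727) = -262261/(-1/71) - 21/(-422727) = -262261*(-71) - 21*(-1/422727) = 18620531 + 7/140909 = 2623800402686/140909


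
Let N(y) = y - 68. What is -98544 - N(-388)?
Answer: -98088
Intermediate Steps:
N(y) = -68 + y
-98544 - N(-388) = -98544 - (-68 - 388) = -98544 - 1*(-456) = -98544 + 456 = -98088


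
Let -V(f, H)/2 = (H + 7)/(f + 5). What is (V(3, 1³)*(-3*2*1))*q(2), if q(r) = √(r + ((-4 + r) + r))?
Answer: 12*√2 ≈ 16.971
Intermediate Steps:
q(r) = √(-4 + 3*r) (q(r) = √(r + (-4 + 2*r)) = √(-4 + 3*r))
V(f, H) = -2*(7 + H)/(5 + f) (V(f, H) = -2*(H + 7)/(f + 5) = -2*(7 + H)/(5 + f))
(V(3, 1³)*(-3*2*1))*q(2) = ((2*(-7 - 1*1³)/(5 + 3))*(-3*2*1))*√(-4 + 3*2) = ((2*(-7 - 1*1)/8)*(-6*1))*√(-4 + 6) = ((2*(⅛)*(-7 - 1))*(-6))*√2 = ((2*(⅛)*(-8))*(-6))*√2 = (-2*(-6))*√2 = 12*√2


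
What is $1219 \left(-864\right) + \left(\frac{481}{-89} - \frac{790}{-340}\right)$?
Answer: $- \frac{3187040939}{3026} \approx -1.0532 \cdot 10^{6}$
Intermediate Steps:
$1219 \left(-864\right) + \left(\frac{481}{-89} - \frac{790}{-340}\right) = -1053216 + \left(481 \left(- \frac{1}{89}\right) - - \frac{79}{34}\right) = -1053216 + \left(- \frac{481}{89} + \frac{79}{34}\right) = -1053216 - \frac{9323}{3026} = - \frac{3187040939}{3026}$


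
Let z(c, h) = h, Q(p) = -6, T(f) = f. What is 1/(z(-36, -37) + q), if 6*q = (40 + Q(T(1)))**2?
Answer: 3/467 ≈ 0.0064240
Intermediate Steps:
q = 578/3 (q = (40 - 6)**2/6 = (1/6)*34**2 = (1/6)*1156 = 578/3 ≈ 192.67)
1/(z(-36, -37) + q) = 1/(-37 + 578/3) = 1/(467/3) = 3/467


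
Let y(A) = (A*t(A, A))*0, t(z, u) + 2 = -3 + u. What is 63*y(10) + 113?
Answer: 113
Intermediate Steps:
t(z, u) = -5 + u (t(z, u) = -2 + (-3 + u) = -5 + u)
y(A) = 0 (y(A) = (A*(-5 + A))*0 = 0)
63*y(10) + 113 = 63*0 + 113 = 0 + 113 = 113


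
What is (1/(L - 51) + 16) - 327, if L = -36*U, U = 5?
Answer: -71842/231 ≈ -311.00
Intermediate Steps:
L = -180 (L = -36*5 = -180)
(1/(L - 51) + 16) - 327 = (1/(-180 - 51) + 16) - 327 = (1/(-231) + 16) - 327 = (-1/231 + 16) - 327 = 3695/231 - 327 = -71842/231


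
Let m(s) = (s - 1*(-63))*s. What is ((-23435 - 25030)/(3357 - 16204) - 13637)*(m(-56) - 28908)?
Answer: 5131779968200/12847 ≈ 3.9945e+8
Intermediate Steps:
m(s) = s*(63 + s) (m(s) = (s + 63)*s = (63 + s)*s = s*(63 + s))
((-23435 - 25030)/(3357 - 16204) - 13637)*(m(-56) - 28908) = ((-23435 - 25030)/(3357 - 16204) - 13637)*(-56*(63 - 56) - 28908) = (-48465/(-12847) - 13637)*(-56*7 - 28908) = (-48465*(-1/12847) - 13637)*(-392 - 28908) = (48465/12847 - 13637)*(-29300) = -175146074/12847*(-29300) = 5131779968200/12847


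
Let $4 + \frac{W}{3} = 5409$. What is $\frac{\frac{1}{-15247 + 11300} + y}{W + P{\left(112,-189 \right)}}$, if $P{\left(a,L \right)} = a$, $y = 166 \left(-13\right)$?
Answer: $- \frac{15129}{114463} \approx -0.13217$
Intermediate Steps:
$W = 16215$ ($W = -12 + 3 \cdot 5409 = -12 + 16227 = 16215$)
$y = -2158$
$\frac{\frac{1}{-15247 + 11300} + y}{W + P{\left(112,-189 \right)}} = \frac{\frac{1}{-15247 + 11300} - 2158}{16215 + 112} = \frac{\frac{1}{-3947} - 2158}{16327} = \left(- \frac{1}{3947} - 2158\right) \frac{1}{16327} = \left(- \frac{8517627}{3947}\right) \frac{1}{16327} = - \frac{15129}{114463}$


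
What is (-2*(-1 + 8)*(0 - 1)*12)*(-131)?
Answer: -22008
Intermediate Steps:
(-2*(-1 + 8)*(0 - 1)*12)*(-131) = (-14*(-1)*12)*(-131) = (-2*(-7)*12)*(-131) = (14*12)*(-131) = 168*(-131) = -22008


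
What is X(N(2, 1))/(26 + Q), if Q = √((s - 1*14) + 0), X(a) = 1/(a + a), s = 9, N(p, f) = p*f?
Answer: 13/1362 - I*√5/2724 ≈ 0.0095448 - 0.00082088*I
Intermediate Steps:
N(p, f) = f*p
X(a) = 1/(2*a)
Q = I*√5 (Q = √((9 - 1*14) + 0) = √((9 - 14) + 0) = √(-5 + 0) = √(-5) = I*√5 ≈ 2.2361*I)
X(N(2, 1))/(26 + Q) = (1/(2*((1*2))))/(26 + I*√5) = ((½)/2)/(26 + I*√5) = ((½)*(½))/(26 + I*√5) = 1/(4*(26 + I*√5))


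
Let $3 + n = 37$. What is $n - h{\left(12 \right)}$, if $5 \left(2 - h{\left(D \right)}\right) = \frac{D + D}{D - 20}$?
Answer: $\frac{157}{5} \approx 31.4$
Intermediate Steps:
$h{\left(D \right)} = 2 - \frac{2 D}{5 \left(-20 + D\right)}$ ($h{\left(D \right)} = 2 - \frac{\left(D + D\right) \frac{1}{D - 20}}{5} = 2 - \frac{2 D \frac{1}{-20 + D}}{5} = 2 - \frac{2 D}{5 \left(-20 + D\right)}$)
$n = 34$ ($n = -3 + 37 = 34$)
$n - h{\left(12 \right)} = 34 - \frac{8 \left(-25 + 12\right)}{5 \left(-20 + 12\right)} = 34 - \frac{8}{5} \frac{1}{-8} \left(-13\right) = 34 - \frac{8}{5} \left(- \frac{1}{8}\right) \left(-13\right) = 34 - \frac{13}{5} = \frac{157}{5}$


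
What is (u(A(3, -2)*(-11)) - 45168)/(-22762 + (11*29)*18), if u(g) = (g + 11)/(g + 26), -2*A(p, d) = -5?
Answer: 45157/17020 ≈ 2.6532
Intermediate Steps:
A(p, d) = 5/2 (A(p, d) = -½*(-5) = 5/2)
u(g) = (11 + g)/(26 + g)
(u(A(3, -2)*(-11)) - 45168)/(-22762 + (11*29)*18) = ((11 + (5/2)*(-11))/(26 + (5/2)*(-11)) - 45168)/(-22762 + (11*29)*18) = ((11 - 55/2)/(26 - 55/2) - 45168)/(-22762 + 319*18) = (-33/2/(-3/2) - 45168)/(-22762 + 5742) = (-⅔*(-33/2) - 45168)/(-17020) = (11 - 45168)*(-1/17020) = -45157*(-1/17020) = 45157/17020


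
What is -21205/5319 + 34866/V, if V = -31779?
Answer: -31826887/6260463 ≈ -5.0838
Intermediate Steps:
-21205/5319 + 34866/V = -21205/5319 + 34866/(-31779) = -21205*1/5319 + 34866*(-1/31779) = -21205/5319 - 3874/3531 = -31826887/6260463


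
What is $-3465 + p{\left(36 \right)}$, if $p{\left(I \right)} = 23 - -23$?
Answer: $-3419$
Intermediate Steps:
$p{\left(I \right)} = 46$ ($p{\left(I \right)} = 23 + 23 = 46$)
$-3465 + p{\left(36 \right)} = -3465 + 46 = -3419$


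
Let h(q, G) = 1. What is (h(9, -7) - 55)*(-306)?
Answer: 16524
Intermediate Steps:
(h(9, -7) - 55)*(-306) = (1 - 55)*(-306) = -54*(-306) = 16524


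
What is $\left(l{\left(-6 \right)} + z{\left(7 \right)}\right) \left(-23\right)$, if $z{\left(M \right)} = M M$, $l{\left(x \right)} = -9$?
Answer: $-920$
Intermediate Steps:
$z{\left(M \right)} = M^{2}$
$\left(l{\left(-6 \right)} + z{\left(7 \right)}\right) \left(-23\right) = \left(-9 + 7^{2}\right) \left(-23\right) = \left(-9 + 49\right) \left(-23\right) = 40 \left(-23\right) = -920$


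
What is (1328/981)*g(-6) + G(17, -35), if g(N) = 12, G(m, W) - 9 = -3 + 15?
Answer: 12179/327 ≈ 37.245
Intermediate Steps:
G(m, W) = 21 (G(m, W) = 9 + (-3 + 15) = 9 + 12 = 21)
(1328/981)*g(-6) + G(17, -35) = (1328/981)*12 + 21 = 5312/327 + 21 = 12179/327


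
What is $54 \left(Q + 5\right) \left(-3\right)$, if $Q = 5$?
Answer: $-1620$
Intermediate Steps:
$54 \left(Q + 5\right) \left(-3\right) = 54 \left(5 + 5\right) \left(-3\right) = 54 \cdot 10 \left(-3\right) = 54 \left(-30\right) = -1620$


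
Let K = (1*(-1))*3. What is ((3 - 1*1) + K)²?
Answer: 1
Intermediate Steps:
K = -3 (K = -1*3 = -3)
((3 - 1*1) + K)² = ((3 - 1*1) - 3)² = ((3 - 1) - 3)² = (2 - 3)² = (-1)² = 1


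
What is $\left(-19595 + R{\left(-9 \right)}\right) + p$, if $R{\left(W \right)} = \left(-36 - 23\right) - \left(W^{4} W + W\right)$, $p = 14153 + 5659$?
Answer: $59216$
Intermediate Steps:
$p = 19812$
$R{\left(W \right)} = -59 - W - W^{5}$ ($R{\left(W \right)} = -59 - \left(W^{5} + W\right) = -59 - \left(W + W^{5}\right) = -59 - W - W^{5}$)
$\left(-19595 + R{\left(-9 \right)}\right) + p = \left(-19595 - -58999\right) + 19812 = \left(-19595 + \left(-59 + 9 + 59049\right)\right) + 19812 = \left(-19595 + 58999\right) + 19812 = 39404 + 19812 = 59216$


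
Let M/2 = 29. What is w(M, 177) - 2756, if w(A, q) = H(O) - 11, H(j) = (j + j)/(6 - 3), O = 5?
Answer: -8291/3 ≈ -2763.7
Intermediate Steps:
H(j) = 2*j/3 (H(j) = (2*j)/3 = (2*j)*(1/3) = 2*j/3)
M = 58 (M = 2*29 = 58)
w(A, q) = -23/3 (w(A, q) = (2/3)*5 - 11 = 10/3 - 11 = -23/3)
w(M, 177) - 2756 = -23/3 - 2756 = -8291/3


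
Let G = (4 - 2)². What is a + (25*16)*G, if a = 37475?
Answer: 39075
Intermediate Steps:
G = 4 (G = 2² = 4)
a + (25*16)*G = 37475 + (25*16)*4 = 37475 + 400*4 = 37475 + 1600 = 39075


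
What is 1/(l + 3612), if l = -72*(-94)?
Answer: 1/10380 ≈ 9.6339e-5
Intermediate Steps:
l = 6768
1/(l + 3612) = 1/(6768 + 3612) = 1/10380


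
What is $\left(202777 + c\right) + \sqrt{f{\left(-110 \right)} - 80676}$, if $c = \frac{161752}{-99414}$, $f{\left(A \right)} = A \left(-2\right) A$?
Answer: $\frac{10079355463}{49707} + 2 i \sqrt{26219} \approx 2.0278 \cdot 10^{5} + 323.85 i$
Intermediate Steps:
$f{\left(A \right)} = - 2 A^{2}$ ($f{\left(A \right)} = - 2 A A = - 2 A^{2}$)
$c = - \frac{80876}{49707}$ ($c = 161752 \left(- \frac{1}{99414}\right) = - \frac{80876}{49707} \approx -1.6271$)
$\left(202777 + c\right) + \sqrt{f{\left(-110 \right)} - 80676} = \left(202777 - \frac{80876}{49707}\right) + \sqrt{- 2 \left(-110\right)^{2} - 80676} = \frac{10079355463}{49707} + \sqrt{\left(-2\right) 12100 - 80676} = \frac{10079355463}{49707} + \sqrt{-24200 - 80676} = \frac{10079355463}{49707} + \sqrt{-104876} = \frac{10079355463}{49707} + 2 i \sqrt{26219}$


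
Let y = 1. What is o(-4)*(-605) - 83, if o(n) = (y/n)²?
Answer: -1933/16 ≈ -120.81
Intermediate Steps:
o(n) = n⁻² (o(n) = (1/n)² = n⁻²)
o(-4)*(-605) - 83 = -605/(-4)² - 83 = (1/16)*(-605) - 83 = -605/16 - 83 = -1933/16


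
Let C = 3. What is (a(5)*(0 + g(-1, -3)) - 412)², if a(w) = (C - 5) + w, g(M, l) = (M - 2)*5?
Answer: 208849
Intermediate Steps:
g(M, l) = -10 + 5*M (g(M, l) = (-2 + M)*5 = -10 + 5*M)
a(w) = -2 + w (a(w) = (3 - 5) + w = -2 + w)
(a(5)*(0 + g(-1, -3)) - 412)² = ((-2 + 5)*(0 + (-10 + 5*(-1))) - 412)² = (3*(0 + (-10 - 5)) - 412)² = (3*(0 - 15) - 412)² = (3*(-15) - 412)² = (-45 - 412)² = (-457)² = 208849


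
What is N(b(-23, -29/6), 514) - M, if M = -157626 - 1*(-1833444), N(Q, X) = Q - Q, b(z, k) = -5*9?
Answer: -1675818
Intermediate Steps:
b(z, k) = -45
N(Q, X) = 0
M = 1675818 (M = -157626 + 1833444 = 1675818)
N(b(-23, -29/6), 514) - M = 0 - 1*1675818 = 0 - 1675818 = -1675818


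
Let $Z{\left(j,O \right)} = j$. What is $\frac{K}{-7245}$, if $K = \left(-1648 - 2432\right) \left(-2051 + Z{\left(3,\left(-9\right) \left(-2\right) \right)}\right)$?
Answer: $- \frac{557056}{483} \approx -1153.3$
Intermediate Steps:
$K = 8355840$ ($K = \left(-1648 - 2432\right) \left(-2051 + 3\right) = \left(-4080\right) \left(-2048\right) = 8355840$)
$\frac{K}{-7245} = \frac{8355840}{-7245} = 8355840 \left(- \frac{1}{7245}\right) = - \frac{557056}{483}$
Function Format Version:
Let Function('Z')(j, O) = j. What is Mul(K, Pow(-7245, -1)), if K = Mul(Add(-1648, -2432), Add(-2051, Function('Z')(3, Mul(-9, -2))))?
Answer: Rational(-557056, 483) ≈ -1153.3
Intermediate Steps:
K = 8355840 (K = Mul(Add(-1648, -2432), Add(-2051, 3)) = Mul(-4080, -2048) = 8355840)
Mul(K, Pow(-7245, -1)) = Mul(8355840, Pow(-7245, -1)) = Mul(8355840, Rational(-1, 7245)) = Rational(-557056, 483)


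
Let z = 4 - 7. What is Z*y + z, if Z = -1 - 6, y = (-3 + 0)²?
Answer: -66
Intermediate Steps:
y = 9 (y = (-3)² = 9)
Z = -7
z = -3
Z*y + z = -7*9 - 3 = -63 - 3 = -66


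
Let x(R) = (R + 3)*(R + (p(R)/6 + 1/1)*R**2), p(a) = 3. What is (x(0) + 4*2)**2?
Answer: 64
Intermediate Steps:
x(R) = (3 + R)*(R + 3*R**2/2) (x(R) = (R + 3)*(R + (3/6 + 1/1)*R**2) = (3 + R)*(R + (3*(1/6) + 1*1)*R**2) = (3 + R)*(R + (1/2 + 1)*R**2) = (3 + R)*(R + 3*R**2/2))
(x(0) + 4*2)**2 = ((1/2)*0*(6 + 3*0**2 + 11*0) + 4*2)**2 = ((1/2)*0*(6 + 3*0 + 0) + 8)**2 = ((1/2)*0*(6 + 0 + 0) + 8)**2 = ((1/2)*0*6 + 8)**2 = (0 + 8)**2 = 8**2 = 64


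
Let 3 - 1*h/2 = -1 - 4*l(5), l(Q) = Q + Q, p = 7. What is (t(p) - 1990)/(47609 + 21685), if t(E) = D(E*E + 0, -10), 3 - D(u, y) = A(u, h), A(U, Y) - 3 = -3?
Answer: -1987/69294 ≈ -0.028675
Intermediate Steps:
l(Q) = 2*Q
h = 88 (h = 6 - 2*(-1 - 8*5) = 6 - 2*(-1 - 4*10) = 6 - 2*(-1 - 40) = 6 - 2*(-41) = 6 + 82 = 88)
A(U, Y) = 0 (A(U, Y) = 3 - 3 = 0)
D(u, y) = 3 (D(u, y) = 3 - 1*0 = 3 + 0 = 3)
t(E) = 3
(t(p) - 1990)/(47609 + 21685) = (3 - 1990)/(47609 + 21685) = -1987/69294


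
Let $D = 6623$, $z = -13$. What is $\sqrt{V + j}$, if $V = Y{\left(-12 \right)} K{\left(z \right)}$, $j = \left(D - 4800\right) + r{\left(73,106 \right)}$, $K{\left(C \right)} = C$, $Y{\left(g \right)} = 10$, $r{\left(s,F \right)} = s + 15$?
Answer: $\sqrt{1781} \approx 42.202$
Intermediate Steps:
$r{\left(s,F \right)} = 15 + s$
$j = 1911$ ($j = \left(6623 - 4800\right) + \left(15 + 73\right) = 1823 + 88 = 1911$)
$V = -130$ ($V = 10 \left(-13\right) = -130$)
$\sqrt{V + j} = \sqrt{-130 + 1911} = \sqrt{1781}$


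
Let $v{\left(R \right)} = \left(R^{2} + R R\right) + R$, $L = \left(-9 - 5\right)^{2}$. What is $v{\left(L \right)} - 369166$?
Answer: $-292138$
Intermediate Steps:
$L = 196$ ($L = \left(-14\right)^{2} = 196$)
$v{\left(R \right)} = R + 2 R^{2}$ ($v{\left(R \right)} = \left(R^{2} + R^{2}\right) + R = 2 R^{2} + R = R + 2 R^{2}$)
$v{\left(L \right)} - 369166 = 196 \left(1 + 2 \cdot 196\right) - 369166 = 196 \left(1 + 392\right) - 369166 = 196 \cdot 393 - 369166 = 77028 - 369166 = -292138$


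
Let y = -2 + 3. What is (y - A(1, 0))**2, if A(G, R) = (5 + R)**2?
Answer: 576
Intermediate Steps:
y = 1
(y - A(1, 0))**2 = (1 - (5 + 0)**2)**2 = (1 - 1*5**2)**2 = (1 - 1*25)**2 = (1 - 25)**2 = (-24)**2 = 576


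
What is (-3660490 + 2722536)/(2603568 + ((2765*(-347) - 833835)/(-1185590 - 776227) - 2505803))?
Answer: -1840094102418/191798832295 ≈ -9.5939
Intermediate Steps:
(-3660490 + 2722536)/(2603568 + ((2765*(-347) - 833835)/(-1185590 - 776227) - 2505803)) = -937954/(2603568 + ((-959455 - 833835)/(-1961817) - 2505803)) = -937954/(2603568 + (-1793290*(-1/1961817) - 2505803)) = -937954/(2603568 + (1793290/1961817 - 2505803)) = -937954/(2603568 - 4915925130761/1961817) = -937954/191798832295/1961817 = -937954*1961817/191798832295 = -1840094102418/191798832295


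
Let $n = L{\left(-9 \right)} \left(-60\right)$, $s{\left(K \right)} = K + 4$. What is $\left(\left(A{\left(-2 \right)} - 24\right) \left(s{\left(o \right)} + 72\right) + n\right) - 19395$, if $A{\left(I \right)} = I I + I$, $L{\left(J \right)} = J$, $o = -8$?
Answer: $-20351$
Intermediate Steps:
$A{\left(I \right)} = I + I^{2}$ ($A{\left(I \right)} = I^{2} + I = I + I^{2}$)
$s{\left(K \right)} = 4 + K$
$n = 540$ ($n = \left(-9\right) \left(-60\right) = 540$)
$\left(\left(A{\left(-2 \right)} - 24\right) \left(s{\left(o \right)} + 72\right) + n\right) - 19395 = \left(\left(- 2 \left(1 - 2\right) - 24\right) \left(\left(4 - 8\right) + 72\right) + 540\right) - 19395 = \left(\left(\left(-2\right) \left(-1\right) - 24\right) \left(-4 + 72\right) + 540\right) - 19395 = \left(\left(2 - 24\right) 68 + 540\right) - 19395 = \left(\left(-22\right) 68 + 540\right) - 19395 = \left(-1496 + 540\right) - 19395 = -956 - 19395 = -20351$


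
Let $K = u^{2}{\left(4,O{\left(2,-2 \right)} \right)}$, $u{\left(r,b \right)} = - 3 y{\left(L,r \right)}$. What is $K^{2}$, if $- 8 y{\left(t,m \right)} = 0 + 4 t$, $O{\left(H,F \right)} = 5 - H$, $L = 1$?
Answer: $\frac{81}{16} \approx 5.0625$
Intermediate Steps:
$y{\left(t,m \right)} = - \frac{t}{2}$ ($y{\left(t,m \right)} = - \frac{0 + 4 t}{8} = - \frac{4 t}{8} = - \frac{t}{2}$)
$u{\left(r,b \right)} = \frac{3}{2}$ ($u{\left(r,b \right)} = - 3 \left(\left(- \frac{1}{2}\right) 1\right) = \left(-3\right) \left(- \frac{1}{2}\right) = \frac{3}{2}$)
$K = \frac{9}{4}$ ($K = \left(\frac{3}{2}\right)^{2} = \frac{9}{4} \approx 2.25$)
$K^{2} = \left(\frac{9}{4}\right)^{2} = \frac{81}{16}$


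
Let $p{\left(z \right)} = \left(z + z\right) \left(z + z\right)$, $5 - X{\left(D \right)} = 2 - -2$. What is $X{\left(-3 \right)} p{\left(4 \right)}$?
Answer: $64$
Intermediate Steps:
$X{\left(D \right)} = 1$ ($X{\left(D \right)} = 5 - \left(2 - -2\right) = 5 - \left(2 + 2\right) = 5 - 4 = 1$)
$p{\left(z \right)} = 4 z^{2}$ ($p{\left(z \right)} = 2 z 2 z = 4 z^{2}$)
$X{\left(-3 \right)} p{\left(4 \right)} = 1 \cdot 4 \cdot 4^{2} = 1 \cdot 4 \cdot 16 = 1 \cdot 64 = 64$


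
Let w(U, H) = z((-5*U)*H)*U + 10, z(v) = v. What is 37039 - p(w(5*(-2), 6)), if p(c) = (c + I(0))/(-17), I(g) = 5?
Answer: 626678/17 ≈ 36863.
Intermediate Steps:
w(U, H) = 10 - 5*H*U**2 (w(U, H) = ((-5*U)*H)*U + 10 = (-5*H*U)*U + 10 = -5*H*U**2 + 10 = 10 - 5*H*U**2)
p(c) = -5/17 - c/17 (p(c) = (c + 5)/(-17) = (5 + c)*(-1/17) = -5/17 - c/17)
37039 - p(w(5*(-2), 6)) = 37039 - (-5/17 - (10 - 5*6*(5*(-2))**2)/17) = 37039 - (-5/17 - (10 - 5*6*(-10)**2)/17) = 37039 - (-5/17 - (10 - 5*6*100)/17) = 37039 - (-5/17 - (10 - 3000)/17) = 37039 - (-5/17 - 1/17*(-2990)) = 37039 - (-5/17 + 2990/17) = 37039 - 1*2985/17 = 37039 - 2985/17 = 626678/17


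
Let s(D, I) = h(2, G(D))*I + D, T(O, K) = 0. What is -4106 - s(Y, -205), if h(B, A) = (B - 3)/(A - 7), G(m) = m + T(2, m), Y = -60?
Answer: -270877/67 ≈ -4042.9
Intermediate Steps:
G(m) = m (G(m) = m + 0 = m)
h(B, A) = (-3 + B)/(-7 + A)
s(D, I) = D - I/(-7 + D) (s(D, I) = ((-3 + 2)/(-7 + D))*I + D = (-1/(-7 + D))*I + D = -I/(-7 + D) + D = D - I/(-7 + D))
-4106 - s(Y, -205) = -4106 - (-1*(-205) - 60*(-7 - 60))/(-7 - 60) = -4106 - (205 - 60*(-67))/(-67) = -4106 - (-1)*(205 + 4020)/67 = -4106 - (-1)*4225/67 = -4106 - 1*(-4225/67) = -4106 + 4225/67 = -270877/67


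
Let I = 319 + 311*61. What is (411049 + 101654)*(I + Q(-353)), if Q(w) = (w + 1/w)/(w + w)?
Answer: 1232420046730245/124609 ≈ 9.8903e+9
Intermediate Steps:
I = 19290 (I = 319 + 18971 = 19290)
Q(w) = (w + 1/w)/(2*w) (Q(w) = (w + 1/w)/((2*w)) = (w + 1/w)*(1/(2*w)) = (w + 1/w)/(2*w))
(411049 + 101654)*(I + Q(-353)) = (411049 + 101654)*(19290 + (½)*(1 + (-353)²)/(-353)²) = 512703*(19290 + (½)*(1/124609)*(1 + 124609)) = 512703*(19290 + (½)*(1/124609)*124610) = 512703*(19290 + 62305/124609) = 512703*(2403769915/124609) = 1232420046730245/124609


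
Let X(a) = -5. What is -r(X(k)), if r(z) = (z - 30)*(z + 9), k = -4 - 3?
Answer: 140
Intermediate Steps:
k = -7 (k = -4 - 1*3 = -4 - 3 = -7)
r(z) = (-30 + z)*(9 + z)
-r(X(k)) = -(-270 + (-5)² - 21*(-5)) = -(-270 + 25 + 105) = -1*(-140) = 140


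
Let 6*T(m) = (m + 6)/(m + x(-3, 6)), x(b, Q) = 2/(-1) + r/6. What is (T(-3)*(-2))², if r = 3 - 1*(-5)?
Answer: 9/121 ≈ 0.074380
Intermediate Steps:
r = 8 (r = 3 + 5 = 8)
x(b, Q) = -⅔ (x(b, Q) = 2/(-1) + 8/6 = 2*(-1) + 8*(⅙) = -2 + 4/3 = -⅔)
T(m) = (6 + m)/(6*(-⅔ + m)) (T(m) = ((m + 6)/(m - ⅔))/6 = ((6 + m)/(-⅔ + m))/6 = (6 + m)/(6*(-⅔ + m)))
(T(-3)*(-2))² = (((6 - 3)/(2*(-2 + 3*(-3))))*(-2))² = (((½)*3/(-2 - 9))*(-2))² = (((½)*3/(-11))*(-2))² = (((½)*(-1/11)*3)*(-2))² = (-3/22*(-2))² = (3/11)² = 9/121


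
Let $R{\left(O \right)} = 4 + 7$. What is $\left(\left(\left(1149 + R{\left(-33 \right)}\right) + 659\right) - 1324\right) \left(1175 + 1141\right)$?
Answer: $1146420$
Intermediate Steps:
$R{\left(O \right)} = 11$
$\left(\left(\left(1149 + R{\left(-33 \right)}\right) + 659\right) - 1324\right) \left(1175 + 1141\right) = \left(\left(\left(1149 + 11\right) + 659\right) - 1324\right) \left(1175 + 1141\right) = \left(\left(1160 + 659\right) - 1324\right) 2316 = \left(1819 - 1324\right) 2316 = 495 \cdot 2316 = 1146420$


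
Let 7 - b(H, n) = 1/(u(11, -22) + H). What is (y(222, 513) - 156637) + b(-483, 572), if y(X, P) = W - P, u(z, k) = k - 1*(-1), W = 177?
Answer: -79110863/504 ≈ -1.5697e+5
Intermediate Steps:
u(z, k) = 1 + k (u(z, k) = k + 1 = 1 + k)
b(H, n) = 7 - 1/(-21 + H) (b(H, n) = 7 - 1/((1 - 22) + H) = 7 - 1/(-21 + H))
y(X, P) = 177 - P
(y(222, 513) - 156637) + b(-483, 572) = ((177 - 1*513) - 156637) + (-148 + 7*(-483))/(-21 - 483) = ((177 - 513) - 156637) + (-148 - 3381)/(-504) = (-336 - 156637) - 1/504*(-3529) = -156973 + 3529/504 = -79110863/504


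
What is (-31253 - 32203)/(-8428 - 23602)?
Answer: 31728/16015 ≈ 1.9811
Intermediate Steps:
(-31253 - 32203)/(-8428 - 23602) = -63456/(-32030) = -63456*(-1/32030) = 31728/16015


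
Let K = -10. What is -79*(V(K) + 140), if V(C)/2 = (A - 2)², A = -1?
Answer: -12482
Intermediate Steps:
V(C) = 18 (V(C) = 2*(-1 - 2)² = 2*(-3)² = 2*9 = 18)
-79*(V(K) + 140) = -79*(18 + 140) = -79*158 = -12482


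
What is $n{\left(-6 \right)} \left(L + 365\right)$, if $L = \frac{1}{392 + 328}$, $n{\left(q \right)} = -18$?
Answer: $- \frac{262801}{40} \approx -6570.0$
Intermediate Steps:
$L = \frac{1}{720} \approx 0.0013889$
$n{\left(-6 \right)} \left(L + 365\right) = - 18 \left(\frac{1}{720} + 365\right) = \left(-18\right) \frac{262801}{720} = - \frac{262801}{40}$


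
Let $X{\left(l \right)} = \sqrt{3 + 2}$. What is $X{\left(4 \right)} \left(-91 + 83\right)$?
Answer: $- 8 \sqrt{5} \approx -17.889$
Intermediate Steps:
$X{\left(l \right)} = \sqrt{5}$
$X{\left(4 \right)} \left(-91 + 83\right) = \sqrt{5} \left(-91 + 83\right) = \sqrt{5} \left(-8\right) = - 8 \sqrt{5}$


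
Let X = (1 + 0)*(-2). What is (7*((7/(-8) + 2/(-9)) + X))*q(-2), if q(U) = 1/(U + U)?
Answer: 1561/288 ≈ 5.4201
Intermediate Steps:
X = -2 (X = 1*(-2) = -2)
q(U) = 1/(2*U)
(7*((7/(-8) + 2/(-9)) + X))*q(-2) = (7*((7/(-8) + 2/(-9)) - 2))*((½)/(-2)) = (7*((7*(-⅛) + 2*(-⅑)) - 2))*((½)*(-½)) = (7*((-7/8 - 2/9) - 2))*(-¼) = (7*(-79/72 - 2))*(-¼) = (7*(-223/72))*(-¼) = -1561/72*(-¼) = 1561/288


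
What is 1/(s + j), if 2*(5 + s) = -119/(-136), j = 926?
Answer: 16/14743 ≈ 0.0010853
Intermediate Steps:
s = -73/16 (s = -5 + (-119/(-136))/2 = -5 + (-119*(-1/136))/2 = -5 + (1/2)*(7/8) = -5 + 7/16 = -73/16 ≈ -4.5625)
1/(s + j) = 1/(-73/16 + 926) = 1/(14743/16) = 16/14743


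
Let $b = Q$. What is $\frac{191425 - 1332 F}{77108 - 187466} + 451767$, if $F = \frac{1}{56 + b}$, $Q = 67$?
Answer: $\frac{2044092358045}{4524678} \approx 4.5177 \cdot 10^{5}$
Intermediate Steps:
$b = 67$
$F = \frac{1}{123}$ ($F = \frac{1}{56 + 67} = \frac{1}{123} \approx 0.0081301$)
$\frac{191425 - 1332 F}{77108 - 187466} + 451767 = \frac{191425 - \frac{444}{41}}{77108 - 187466} + 451767 = \frac{7847981}{41 \left(-110358\right)} + 451767 = \frac{7847981}{41} \left(- \frac{1}{110358}\right) + 451767 = - \frac{7847981}{4524678} + 451767 = \frac{2044092358045}{4524678}$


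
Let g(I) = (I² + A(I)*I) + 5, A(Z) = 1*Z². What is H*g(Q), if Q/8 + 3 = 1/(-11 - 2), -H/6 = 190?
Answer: 35825429100/2197 ≈ 1.6307e+7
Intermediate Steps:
A(Z) = Z²
H = -1140 (H = -6*190 = -1140)
Q = -320/13 (Q = -24 + 8/(-11 - 2) = -24 + 8/(-13) = -24 + 8*(-1/13) = -24 - 8/13 = -320/13 ≈ -24.615)
g(I) = 5 + I² + I³ (g(I) = (I² + I²*I) + 5 = (I² + I³) + 5 = 5 + I² + I³)
H*g(Q) = -1140*(5 + (-320/13)² + (-320/13)³) = -1140*(5 + 102400/169 - 32768000/2197) = -1140*(-31425815/2197) = 35825429100/2197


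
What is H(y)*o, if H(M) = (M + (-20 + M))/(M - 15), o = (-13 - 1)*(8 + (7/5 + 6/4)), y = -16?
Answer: -39676/155 ≈ -255.97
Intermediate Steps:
o = -763/5 (o = -14*(8 + (7*(⅕) + 6*(¼))) = -14*(8 + (7/5 + 3/2)) = -14*(8 + 29/10) = -14*109/10 = -763/5 ≈ -152.60)
H(M) = (-20 + 2*M)/(-15 + M)
H(y)*o = (2*(-10 - 16)/(-15 - 16))*(-763/5) = (2*(-26)/(-31))*(-763/5) = (2*(-1/31)*(-26))*(-763/5) = (52/31)*(-763/5) = -39676/155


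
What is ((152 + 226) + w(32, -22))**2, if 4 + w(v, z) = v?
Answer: 164836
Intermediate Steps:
w(v, z) = -4 + v
((152 + 226) + w(32, -22))**2 = ((152 + 226) + (-4 + 32))**2 = (378 + 28)**2 = 406**2 = 164836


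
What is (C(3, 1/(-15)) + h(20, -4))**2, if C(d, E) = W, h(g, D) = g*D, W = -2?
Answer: 6724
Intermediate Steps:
h(g, D) = D*g
C(d, E) = -2
(C(3, 1/(-15)) + h(20, -4))**2 = (-2 - 4*20)**2 = (-2 - 80)**2 = (-82)**2 = 6724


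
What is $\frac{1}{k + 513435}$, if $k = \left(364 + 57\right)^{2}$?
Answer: $\frac{1}{690676} \approx 1.4479 \cdot 10^{-6}$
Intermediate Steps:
$k = 177241$ ($k = 421^{2} = 177241$)
$\frac{1}{k + 513435} = \frac{1}{177241 + 513435} = \frac{1}{690676}$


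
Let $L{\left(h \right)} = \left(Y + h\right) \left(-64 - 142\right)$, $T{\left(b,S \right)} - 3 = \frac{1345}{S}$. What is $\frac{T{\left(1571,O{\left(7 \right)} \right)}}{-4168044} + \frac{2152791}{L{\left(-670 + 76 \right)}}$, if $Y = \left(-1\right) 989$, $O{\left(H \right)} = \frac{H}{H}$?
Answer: $\frac{2243122007675}{339797703078} \approx 6.6013$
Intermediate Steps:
$O{\left(H \right)} = 1$
$Y = -989$
$T{\left(b,S \right)} = 3 + \frac{1345}{S}$
$L{\left(h \right)} = 203734 - 206 h$ ($L{\left(h \right)} = \left(-989 + h\right) \left(-64 - 142\right) = \left(-989 + h\right) \left(-206\right) = 203734 - 206 h$)
$\frac{T{\left(1571,O{\left(7 \right)} \right)}}{-4168044} + \frac{2152791}{L{\left(-670 + 76 \right)}} = \frac{3 + \frac{1345}{1}}{-4168044} + \frac{2152791}{203734 - 206 \left(-670 + 76\right)} = \left(3 + 1345 \cdot 1\right) \left(- \frac{1}{4168044}\right) + \frac{2152791}{203734 - -122364} = \left(3 + 1345\right) \left(- \frac{1}{4168044}\right) + \frac{2152791}{203734 + 122364} = 1348 \left(- \frac{1}{4168044}\right) + \frac{2152791}{326098} = - \frac{337}{1042011} + 2152791 \cdot \frac{1}{326098} = - \frac{337}{1042011} + \frac{2152791}{326098} = \frac{2243122007675}{339797703078}$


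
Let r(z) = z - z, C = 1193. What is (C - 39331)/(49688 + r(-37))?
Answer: -19069/24844 ≈ -0.76755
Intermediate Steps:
r(z) = 0
(C - 39331)/(49688 + r(-37)) = (1193 - 39331)/(49688 + 0) = -38138/49688 = -38138*1/49688 = -19069/24844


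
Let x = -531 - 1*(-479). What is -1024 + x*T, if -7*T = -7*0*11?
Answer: -1024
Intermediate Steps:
T = 0 (T = -(-7*0)*11/7 = -0*11 = -⅐*0 = 0)
x = -52 (x = -531 + 479 = -52)
-1024 + x*T = -1024 - 52*0 = -1024 + 0 = -1024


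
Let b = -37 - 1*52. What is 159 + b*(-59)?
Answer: 5410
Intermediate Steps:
b = -89 (b = -37 - 52 = -89)
159 + b*(-59) = 159 - 89*(-59) = 159 + 5251 = 5410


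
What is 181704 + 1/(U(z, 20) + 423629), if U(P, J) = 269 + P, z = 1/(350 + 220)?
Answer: 43903658631714/241621861 ≈ 1.8170e+5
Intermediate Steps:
z = 1/570 ≈ 0.0017544
181704 + 1/(U(z, 20) + 423629) = 181704 + 1/((269 + 1/570) + 423629) = 181704 + 1/(153331/570 + 423629) = 181704 + 1/(241621861/570) = 181704 + 570/241621861 = 43903658631714/241621861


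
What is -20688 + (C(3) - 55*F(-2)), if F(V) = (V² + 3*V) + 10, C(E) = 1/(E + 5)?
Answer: -169023/8 ≈ -21128.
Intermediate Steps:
C(E) = 1/(5 + E)
F(V) = 10 + V² + 3*V
-20688 + (C(3) - 55*F(-2)) = -20688 + (1/(5 + 3) - 55*(10 + (-2)² + 3*(-2))) = -20688 + (1/8 - 55*(10 + 4 - 6)) = -20688 + (⅛ - 55*8) = -20688 + (⅛ - 440) = -20688 - 3519/8 = -169023/8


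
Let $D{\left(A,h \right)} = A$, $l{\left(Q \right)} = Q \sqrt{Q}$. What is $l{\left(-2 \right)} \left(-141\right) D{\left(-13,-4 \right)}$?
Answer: $- 3666 i \sqrt{2} \approx - 5184.5 i$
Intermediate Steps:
$l{\left(Q \right)} = Q^{\frac{3}{2}}$
$l{\left(-2 \right)} \left(-141\right) D{\left(-13,-4 \right)} = \left(-2\right)^{\frac{3}{2}} \left(-141\right) \left(-13\right) = - 2 i \sqrt{2} \left(-141\right) \left(-13\right) = 282 i \sqrt{2} \left(-13\right) = - 3666 i \sqrt{2}$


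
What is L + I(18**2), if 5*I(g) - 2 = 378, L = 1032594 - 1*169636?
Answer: 863034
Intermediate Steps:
L = 862958 (L = 1032594 - 169636 = 862958)
I(g) = 76 (I(g) = 2/5 + (1/5)*378 = 2/5 + 378/5 = 76)
L + I(18**2) = 862958 + 76 = 863034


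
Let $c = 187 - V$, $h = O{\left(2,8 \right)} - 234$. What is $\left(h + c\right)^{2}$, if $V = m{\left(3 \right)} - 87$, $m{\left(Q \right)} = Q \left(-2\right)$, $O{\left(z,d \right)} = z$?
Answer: $2304$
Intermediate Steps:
$m{\left(Q \right)} = - 2 Q$
$V = -93$ ($V = \left(-2\right) 3 - 87 = -6 - 87 = -93$)
$h = -232$ ($h = 2 - 234 = -232$)
$c = 280$ ($c = 187 - -93 = 187 + 93 = 280$)
$\left(h + c\right)^{2} = \left(-232 + 280\right)^{2} = 48^{2} = 2304$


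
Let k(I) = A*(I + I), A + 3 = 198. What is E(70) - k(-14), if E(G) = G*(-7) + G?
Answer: 5040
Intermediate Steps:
A = 195 (A = -3 + 198 = 195)
E(G) = -6*G (E(G) = -7*G + G = -6*G)
k(I) = 390*I (k(I) = 195*(I + I) = 195*(2*I) = 390*I)
E(70) - k(-14) = -6*70 - 390*(-14) = -420 - 1*(-5460) = -420 + 5460 = 5040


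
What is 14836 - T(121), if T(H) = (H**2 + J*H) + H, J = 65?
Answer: -7791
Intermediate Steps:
T(H) = H**2 + 66*H (T(H) = (H**2 + 65*H) + H = H**2 + 66*H)
14836 - T(121) = 14836 - 121*(66 + 121) = 14836 - 121*187 = 14836 - 1*22627 = 14836 - 22627 = -7791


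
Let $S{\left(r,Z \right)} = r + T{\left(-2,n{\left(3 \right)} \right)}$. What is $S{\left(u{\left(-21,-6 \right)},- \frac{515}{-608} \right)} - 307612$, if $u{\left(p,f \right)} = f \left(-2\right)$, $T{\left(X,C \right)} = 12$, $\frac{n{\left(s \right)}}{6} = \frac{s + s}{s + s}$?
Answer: $-307588$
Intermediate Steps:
$n{\left(s \right)} = 6$ ($n{\left(s \right)} = 6 \frac{s + s}{s + s} = 6 \frac{2 s}{2 s} = 6 \cdot 2 s \frac{1}{2 s} = 6 \cdot 1 = 6$)
$u{\left(p,f \right)} = - 2 f$
$S{\left(r,Z \right)} = 12 + r$ ($S{\left(r,Z \right)} = r + 12 = 12 + r$)
$S{\left(u{\left(-21,-6 \right)},- \frac{515}{-608} \right)} - 307612 = \left(12 - -12\right) - 307612 = \left(12 + 12\right) - 307612 = 24 - 307612 = -307588$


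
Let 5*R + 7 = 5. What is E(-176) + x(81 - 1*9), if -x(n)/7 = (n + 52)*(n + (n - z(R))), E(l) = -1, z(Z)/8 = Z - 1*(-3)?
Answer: -534693/5 ≈ -1.0694e+5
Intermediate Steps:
R = -2/5 (R = -7/5 + (1/5)*5 = -7/5 + 1 = -2/5 ≈ -0.40000)
z(Z) = 24 + 8*Z (z(Z) = 8*(Z - 1*(-3)) = 8*(Z + 3) = 8*(3 + Z) = 24 + 8*Z)
x(n) = -7*(52 + n)*(-104/5 + 2*n) (x(n) = -7*(n + 52)*(n + (n - (24 + 8*(-2/5)))) = -7*(52 + n)*(n + (n - (24 - 16/5))) = -7*(52 + n)*(n + (n - 1*104/5)) = -7*(52 + n)*(n + (n - 104/5)) = -7*(52 + n)*(n + (-104/5 + n)) = -7*(52 + n)*(-104/5 + 2*n))
E(-176) + x(81 - 1*9) = -1 + (37856/5 - 14*(81 - 1*9)**2 - 2912*(81 - 1*9)/5) = -1 + (37856/5 - 14*(81 - 9)**2 - 2912*(81 - 9)/5) = -1 + (37856/5 - 14*72**2 - 2912/5*72) = -1 + (37856/5 - 14*5184 - 209664/5) = -1 + (37856/5 - 72576 - 209664/5) = -1 - 534688/5 = -534693/5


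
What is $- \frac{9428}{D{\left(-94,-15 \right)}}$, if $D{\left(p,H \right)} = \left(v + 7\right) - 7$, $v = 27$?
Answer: $- \frac{9428}{27} \approx -349.19$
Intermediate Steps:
$D{\left(p,H \right)} = 27$ ($D{\left(p,H \right)} = \left(27 + 7\right) - 7 = 34 - 7 = 27$)
$- \frac{9428}{D{\left(-94,-15 \right)}} = - \frac{9428}{27}$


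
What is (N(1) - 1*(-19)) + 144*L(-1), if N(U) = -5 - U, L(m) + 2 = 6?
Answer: 589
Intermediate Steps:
L(m) = 4 (L(m) = -2 + 6 = 4)
(N(1) - 1*(-19)) + 144*L(-1) = ((-5 - 1*1) - 1*(-19)) + 144*4 = ((-5 - 1) + 19) + 576 = (-6 + 19) + 576 = 13 + 576 = 589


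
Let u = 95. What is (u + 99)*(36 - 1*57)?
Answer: -4074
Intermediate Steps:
(u + 99)*(36 - 1*57) = (95 + 99)*(36 - 1*57) = 194*(36 - 57) = 194*(-21) = -4074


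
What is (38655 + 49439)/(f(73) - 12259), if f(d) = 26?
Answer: -88094/12233 ≈ -7.2013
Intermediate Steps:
(38655 + 49439)/(f(73) - 12259) = (38655 + 49439)/(26 - 12259) = 88094/(-12233) = 88094*(-1/12233) = -88094/12233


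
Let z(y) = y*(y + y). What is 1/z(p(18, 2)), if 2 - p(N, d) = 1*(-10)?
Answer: 1/288 ≈ 0.0034722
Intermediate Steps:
p(N, d) = 12 (p(N, d) = 2 - (-10) = 2 - 1*(-10) = 2 + 10 = 12)
z(y) = 2*y² (z(y) = y*(2*y) = 2*y²)
1/z(p(18, 2)) = 1/(2*12²) = 1/(2*144) = 1/288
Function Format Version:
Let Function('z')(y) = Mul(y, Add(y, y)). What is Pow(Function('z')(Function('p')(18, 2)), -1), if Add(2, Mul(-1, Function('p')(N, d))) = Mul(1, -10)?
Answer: Rational(1, 288) ≈ 0.0034722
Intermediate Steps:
Function('p')(N, d) = 12 (Function('p')(N, d) = Add(2, Mul(-1, Mul(1, -10))) = Add(2, Mul(-1, -10)) = Add(2, 10) = 12)
Function('z')(y) = Mul(2, Pow(y, 2)) (Function('z')(y) = Mul(y, Mul(2, y)) = Mul(2, Pow(y, 2)))
Pow(Function('z')(Function('p')(18, 2)), -1) = Pow(Mul(2, Pow(12, 2)), -1) = Pow(Mul(2, 144), -1) = Pow(288, -1) = Rational(1, 288)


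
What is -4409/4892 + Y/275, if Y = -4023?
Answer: -20892991/1345300 ≈ -15.530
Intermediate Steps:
-4409/4892 + Y/275 = -4409/4892 - 4023/275 = -20892991/1345300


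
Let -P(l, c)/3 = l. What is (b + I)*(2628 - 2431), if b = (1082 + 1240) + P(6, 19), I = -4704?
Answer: -472800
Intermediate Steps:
P(l, c) = -3*l
b = 2304 (b = (1082 + 1240) - 3*6 = 2322 - 18 = 2304)
(b + I)*(2628 - 2431) = (2304 - 4704)*(2628 - 2431) = -2400*197 = -472800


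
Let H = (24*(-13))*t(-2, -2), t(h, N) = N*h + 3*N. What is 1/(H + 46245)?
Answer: 1/46869 ≈ 2.1336e-5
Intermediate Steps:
t(h, N) = 3*N + N*h
H = 624 (H = (24*(-13))*(-2*(3 - 2)) = -(-624) = -312*(-2) = 624)
1/(H + 46245) = 1/(624 + 46245) = 1/46869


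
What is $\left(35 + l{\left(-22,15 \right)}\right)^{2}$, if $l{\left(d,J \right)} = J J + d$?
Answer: $56644$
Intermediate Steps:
$l{\left(d,J \right)} = d + J^{2}$ ($l{\left(d,J \right)} = J^{2} + d = d + J^{2}$)
$\left(35 + l{\left(-22,15 \right)}\right)^{2} = \left(35 - \left(22 - 15^{2}\right)\right)^{2} = \left(35 + \left(-22 + 225\right)\right)^{2} = \left(35 + 203\right)^{2} = 238^{2} = 56644$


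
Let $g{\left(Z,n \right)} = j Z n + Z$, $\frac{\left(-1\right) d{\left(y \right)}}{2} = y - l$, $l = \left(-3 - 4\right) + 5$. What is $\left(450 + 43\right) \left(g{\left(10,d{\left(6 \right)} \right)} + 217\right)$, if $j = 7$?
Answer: $-440249$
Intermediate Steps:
$l = -2$ ($l = -7 + 5 = -2$)
$d{\left(y \right)} = -4 - 2 y$ ($d{\left(y \right)} = - 2 \left(y - -2\right) = - 2 \left(y + 2\right) = - 2 \left(2 + y\right) = -4 - 2 y$)
$g{\left(Z,n \right)} = Z + 7 Z n$ ($g{\left(Z,n \right)} = 7 Z n + Z = Z + 7 Z n$)
$\left(450 + 43\right) \left(g{\left(10,d{\left(6 \right)} \right)} + 217\right) = \left(450 + 43\right) \left(10 \left(1 + 7 \left(-4 - 12\right)\right) + 217\right) = 493 \left(10 \left(1 + 7 \left(-4 - 12\right)\right) + 217\right) = 493 \left(10 \left(1 + 7 \left(-16\right)\right) + 217\right) = 493 \left(10 \left(1 - 112\right) + 217\right) = 493 \left(10 \left(-111\right) + 217\right) = 493 \left(-1110 + 217\right) = 493 \left(-893\right) = -440249$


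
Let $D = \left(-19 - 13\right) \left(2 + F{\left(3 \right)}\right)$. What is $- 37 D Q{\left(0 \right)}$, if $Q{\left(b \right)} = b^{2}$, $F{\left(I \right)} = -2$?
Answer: $0$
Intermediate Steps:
$D = 0$ ($D = \left(-19 - 13\right) \left(2 - 2\right) = \left(-32\right) 0 = 0$)
$- 37 D Q{\left(0 \right)} = \left(-37\right) 0 \cdot 0^{2} = 0 \cdot 0 = 0$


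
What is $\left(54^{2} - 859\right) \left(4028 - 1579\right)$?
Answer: $5037593$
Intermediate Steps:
$\left(54^{2} - 859\right) \left(4028 - 1579\right) = \left(2916 - 859\right) 2449 = 2057 \cdot 2449 = 5037593$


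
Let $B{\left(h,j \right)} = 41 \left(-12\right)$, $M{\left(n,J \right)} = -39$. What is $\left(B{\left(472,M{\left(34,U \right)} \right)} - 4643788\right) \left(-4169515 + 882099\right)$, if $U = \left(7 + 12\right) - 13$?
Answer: $15267680380480$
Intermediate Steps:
$U = 6$ ($U = 19 - 13 = 6$)
$B{\left(h,j \right)} = -492$
$\left(B{\left(472,M{\left(34,U \right)} \right)} - 4643788\right) \left(-4169515 + 882099\right) = \left(-492 - 4643788\right) \left(-4169515 + 882099\right) = \left(-4644280\right) \left(-3287416\right) = 15267680380480$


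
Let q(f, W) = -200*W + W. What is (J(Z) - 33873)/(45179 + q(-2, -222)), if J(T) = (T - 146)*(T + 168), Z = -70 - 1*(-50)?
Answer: -58441/89357 ≈ -0.65402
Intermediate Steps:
q(f, W) = -199*W
Z = -20 (Z = -70 + 50 = -20)
J(T) = (-146 + T)*(168 + T)
(J(Z) - 33873)/(45179 + q(-2, -222)) = ((-24528 + (-20)² + 22*(-20)) - 33873)/(45179 - 199*(-222)) = ((-24528 + 400 - 440) - 33873)/(45179 + 44178) = (-24568 - 33873)/89357 = -58441*1/89357 = -58441/89357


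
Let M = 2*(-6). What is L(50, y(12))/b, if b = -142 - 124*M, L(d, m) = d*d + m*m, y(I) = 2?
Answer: 1252/673 ≈ 1.8603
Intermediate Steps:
M = -12
L(d, m) = d² + m²
b = 1346 (b = -142 - 124*(-12) = -142 + 1488 = 1346)
L(50, y(12))/b = (50² + 2²)/1346 = (2500 + 4)*(1/1346) = 2504*(1/1346) = 1252/673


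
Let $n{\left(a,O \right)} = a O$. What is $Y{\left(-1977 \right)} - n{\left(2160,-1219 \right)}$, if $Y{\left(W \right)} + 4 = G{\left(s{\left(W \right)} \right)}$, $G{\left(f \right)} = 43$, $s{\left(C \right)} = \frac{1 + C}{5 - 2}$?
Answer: $2633079$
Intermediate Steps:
$n{\left(a,O \right)} = O a$
$s{\left(C \right)} = \frac{1}{3} + \frac{C}{3}$ ($s{\left(C \right)} = \frac{1 + C}{3} = \left(1 + C\right) \frac{1}{3} = \frac{1}{3} + \frac{C}{3}$)
$Y{\left(W \right)} = 39$ ($Y{\left(W \right)} = -4 + 43 = 39$)
$Y{\left(-1977 \right)} - n{\left(2160,-1219 \right)} = 39 - \left(-1219\right) 2160 = 39 - -2633040 = 39 + 2633040 = 2633079$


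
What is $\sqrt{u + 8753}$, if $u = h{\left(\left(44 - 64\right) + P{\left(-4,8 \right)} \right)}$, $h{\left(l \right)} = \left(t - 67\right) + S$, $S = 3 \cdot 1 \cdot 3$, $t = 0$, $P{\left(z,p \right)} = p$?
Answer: $\sqrt{8695} \approx 93.247$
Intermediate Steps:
$S = 9$ ($S = 3 \cdot 3 = 9$)
$h{\left(l \right)} = -58$ ($h{\left(l \right)} = \left(0 - 67\right) + 9 = -67 + 9 = -58$)
$u = -58$
$\sqrt{u + 8753} = \sqrt{-58 + 8753} = \sqrt{8695}$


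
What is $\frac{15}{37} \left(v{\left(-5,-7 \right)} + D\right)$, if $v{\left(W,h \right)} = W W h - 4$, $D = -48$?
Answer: $- \frac{3405}{37} \approx -92.027$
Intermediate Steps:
$v{\left(W,h \right)} = -4 + h W^{2}$ ($v{\left(W,h \right)} = W^{2} h - 4 = h W^{2} - 4 = -4 + h W^{2}$)
$\frac{15}{37} \left(v{\left(-5,-7 \right)} + D\right) = \frac{15}{37} \left(\left(-4 - 7 \left(-5\right)^{2}\right) - 48\right) = 15 \cdot \frac{1}{37} \left(\left(-4 - 175\right) - 48\right) = \frac{15 \left(\left(-4 - 175\right) - 48\right)}{37} = \frac{15 \left(-179 - 48\right)}{37} = \frac{15}{37} \left(-227\right) = - \frac{3405}{37}$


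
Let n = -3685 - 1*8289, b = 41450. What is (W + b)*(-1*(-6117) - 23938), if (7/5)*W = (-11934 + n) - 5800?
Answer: -360518830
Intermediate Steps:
n = -11974 (n = -3685 - 8289 = -11974)
W = -21220 (W = 5*((-11934 - 11974) - 5800)/7 = 5*(-23908 - 5800)/7 = (5/7)*(-29708) = -21220)
(W + b)*(-1*(-6117) - 23938) = (-21220 + 41450)*(-1*(-6117) - 23938) = 20230*(6117 - 23938) = 20230*(-17821) = -360518830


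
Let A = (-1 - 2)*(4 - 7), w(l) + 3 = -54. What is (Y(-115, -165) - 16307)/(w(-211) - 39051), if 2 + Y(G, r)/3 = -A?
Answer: 4085/9777 ≈ 0.41782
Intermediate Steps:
w(l) = -57 (w(l) = -3 - 54 = -57)
A = 9 (A = -3*(-3) = 9)
Y(G, r) = -33 (Y(G, r) = -6 + 3*(-1*9) = -6 + 3*(-9) = -6 - 27 = -33)
(Y(-115, -165) - 16307)/(w(-211) - 39051) = (-33 - 16307)/(-57 - 39051) = -16340/(-39108) = -16340*(-1/39108) = 4085/9777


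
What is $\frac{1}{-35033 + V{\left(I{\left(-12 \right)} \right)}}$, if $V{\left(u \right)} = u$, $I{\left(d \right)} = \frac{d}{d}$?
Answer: $- \frac{1}{35032} \approx -2.8545 \cdot 10^{-5}$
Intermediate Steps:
$I{\left(d \right)} = 1$
$\frac{1}{-35033 + V{\left(I{\left(-12 \right)} \right)}} = \frac{1}{-35033 + 1} = \frac{1}{-35032} = - \frac{1}{35032}$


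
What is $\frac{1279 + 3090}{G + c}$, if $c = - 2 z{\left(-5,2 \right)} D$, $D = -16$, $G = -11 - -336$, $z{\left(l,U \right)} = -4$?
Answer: $\frac{4369}{197} \approx 22.178$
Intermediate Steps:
$G = 325$ ($G = -11 + 336 = 325$)
$c = -128$ ($c = \left(-2\right) \left(-4\right) \left(-16\right) = 8 \left(-16\right) = -128$)
$\frac{1279 + 3090}{G + c} = \frac{1279 + 3090}{325 - 128} = \frac{4369}{197}$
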